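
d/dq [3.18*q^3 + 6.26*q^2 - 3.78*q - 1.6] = 9.54*q^2 + 12.52*q - 3.78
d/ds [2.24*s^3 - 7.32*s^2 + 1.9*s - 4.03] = 6.72*s^2 - 14.64*s + 1.9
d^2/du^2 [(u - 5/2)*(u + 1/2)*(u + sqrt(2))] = 6*u - 4 + 2*sqrt(2)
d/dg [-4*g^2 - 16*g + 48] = -8*g - 16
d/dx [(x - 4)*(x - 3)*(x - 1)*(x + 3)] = 4*x^3 - 15*x^2 - 10*x + 45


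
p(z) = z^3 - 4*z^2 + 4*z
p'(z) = 3*z^2 - 8*z + 4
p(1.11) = 0.88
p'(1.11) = -1.18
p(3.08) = 3.59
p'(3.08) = 7.82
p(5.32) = 58.64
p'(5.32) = 46.35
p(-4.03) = -146.53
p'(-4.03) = 84.96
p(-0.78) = -6.03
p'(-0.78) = 12.07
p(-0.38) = -2.15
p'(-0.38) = 7.47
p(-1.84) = -27.13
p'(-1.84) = 28.88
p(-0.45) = -2.70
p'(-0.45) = 8.21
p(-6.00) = -384.00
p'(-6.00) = 160.00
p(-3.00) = -75.00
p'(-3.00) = 55.00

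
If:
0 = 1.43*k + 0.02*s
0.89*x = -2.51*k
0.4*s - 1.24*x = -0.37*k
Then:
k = 0.00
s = 0.00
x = 0.00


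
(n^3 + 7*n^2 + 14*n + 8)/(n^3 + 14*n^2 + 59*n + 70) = (n^2 + 5*n + 4)/(n^2 + 12*n + 35)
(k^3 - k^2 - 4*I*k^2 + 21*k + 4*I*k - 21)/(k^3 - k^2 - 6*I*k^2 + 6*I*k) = (k^2 - 4*I*k + 21)/(k*(k - 6*I))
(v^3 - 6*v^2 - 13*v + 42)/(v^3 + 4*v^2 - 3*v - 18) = (v - 7)/(v + 3)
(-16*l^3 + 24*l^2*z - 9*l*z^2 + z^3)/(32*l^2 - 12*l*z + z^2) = (4*l^2 - 5*l*z + z^2)/(-8*l + z)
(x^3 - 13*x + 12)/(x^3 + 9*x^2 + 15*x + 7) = (x^3 - 13*x + 12)/(x^3 + 9*x^2 + 15*x + 7)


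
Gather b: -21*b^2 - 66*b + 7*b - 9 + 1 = -21*b^2 - 59*b - 8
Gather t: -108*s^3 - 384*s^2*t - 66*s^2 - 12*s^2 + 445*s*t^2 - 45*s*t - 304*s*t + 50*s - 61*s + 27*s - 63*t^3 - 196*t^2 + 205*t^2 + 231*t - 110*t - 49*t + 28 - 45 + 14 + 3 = -108*s^3 - 78*s^2 + 16*s - 63*t^3 + t^2*(445*s + 9) + t*(-384*s^2 - 349*s + 72)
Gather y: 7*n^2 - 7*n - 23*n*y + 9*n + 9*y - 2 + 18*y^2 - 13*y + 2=7*n^2 + 2*n + 18*y^2 + y*(-23*n - 4)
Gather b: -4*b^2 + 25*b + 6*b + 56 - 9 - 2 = -4*b^2 + 31*b + 45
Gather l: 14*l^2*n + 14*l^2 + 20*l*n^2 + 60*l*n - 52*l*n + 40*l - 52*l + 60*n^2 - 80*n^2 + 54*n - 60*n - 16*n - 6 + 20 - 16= l^2*(14*n + 14) + l*(20*n^2 + 8*n - 12) - 20*n^2 - 22*n - 2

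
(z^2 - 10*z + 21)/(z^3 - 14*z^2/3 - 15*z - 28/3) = 3*(z - 3)/(3*z^2 + 7*z + 4)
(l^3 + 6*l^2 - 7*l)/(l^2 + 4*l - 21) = l*(l - 1)/(l - 3)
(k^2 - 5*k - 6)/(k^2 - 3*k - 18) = (k + 1)/(k + 3)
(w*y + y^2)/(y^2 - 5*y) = (w + y)/(y - 5)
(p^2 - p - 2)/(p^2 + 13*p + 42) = (p^2 - p - 2)/(p^2 + 13*p + 42)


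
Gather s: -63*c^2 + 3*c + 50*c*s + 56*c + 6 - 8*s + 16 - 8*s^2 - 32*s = -63*c^2 + 59*c - 8*s^2 + s*(50*c - 40) + 22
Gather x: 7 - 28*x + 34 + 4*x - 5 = 36 - 24*x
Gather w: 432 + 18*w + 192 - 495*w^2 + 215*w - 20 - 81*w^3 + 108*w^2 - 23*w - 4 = -81*w^3 - 387*w^2 + 210*w + 600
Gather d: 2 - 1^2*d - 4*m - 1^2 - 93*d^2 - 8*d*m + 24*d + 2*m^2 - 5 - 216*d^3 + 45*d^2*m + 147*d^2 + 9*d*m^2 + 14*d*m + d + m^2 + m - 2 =-216*d^3 + d^2*(45*m + 54) + d*(9*m^2 + 6*m + 24) + 3*m^2 - 3*m - 6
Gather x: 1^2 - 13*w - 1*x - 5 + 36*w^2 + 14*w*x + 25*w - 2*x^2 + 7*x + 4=36*w^2 + 12*w - 2*x^2 + x*(14*w + 6)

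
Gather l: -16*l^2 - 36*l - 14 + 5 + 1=-16*l^2 - 36*l - 8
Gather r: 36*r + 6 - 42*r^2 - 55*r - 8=-42*r^2 - 19*r - 2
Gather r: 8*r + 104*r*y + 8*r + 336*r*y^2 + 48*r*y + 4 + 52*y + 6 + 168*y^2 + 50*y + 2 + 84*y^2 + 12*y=r*(336*y^2 + 152*y + 16) + 252*y^2 + 114*y + 12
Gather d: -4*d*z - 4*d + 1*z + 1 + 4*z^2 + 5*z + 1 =d*(-4*z - 4) + 4*z^2 + 6*z + 2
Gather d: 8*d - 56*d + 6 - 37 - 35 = -48*d - 66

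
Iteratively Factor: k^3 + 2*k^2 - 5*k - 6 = (k + 3)*(k^2 - k - 2) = (k - 2)*(k + 3)*(k + 1)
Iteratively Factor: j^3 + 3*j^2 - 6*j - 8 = (j + 4)*(j^2 - j - 2) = (j + 1)*(j + 4)*(j - 2)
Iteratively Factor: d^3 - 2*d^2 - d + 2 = (d - 1)*(d^2 - d - 2) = (d - 2)*(d - 1)*(d + 1)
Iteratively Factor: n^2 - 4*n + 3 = (n - 1)*(n - 3)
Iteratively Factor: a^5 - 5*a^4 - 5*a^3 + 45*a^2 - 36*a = (a)*(a^4 - 5*a^3 - 5*a^2 + 45*a - 36) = a*(a - 4)*(a^3 - a^2 - 9*a + 9) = a*(a - 4)*(a - 3)*(a^2 + 2*a - 3) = a*(a - 4)*(a - 3)*(a - 1)*(a + 3)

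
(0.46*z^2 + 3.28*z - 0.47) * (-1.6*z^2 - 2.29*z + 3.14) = -0.736*z^4 - 6.3014*z^3 - 5.3148*z^2 + 11.3755*z - 1.4758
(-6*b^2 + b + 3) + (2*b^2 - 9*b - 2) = -4*b^2 - 8*b + 1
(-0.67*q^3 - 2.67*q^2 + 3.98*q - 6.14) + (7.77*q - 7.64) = -0.67*q^3 - 2.67*q^2 + 11.75*q - 13.78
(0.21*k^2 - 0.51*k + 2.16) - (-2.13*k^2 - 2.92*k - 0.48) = 2.34*k^2 + 2.41*k + 2.64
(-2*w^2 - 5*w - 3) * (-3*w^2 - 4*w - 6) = 6*w^4 + 23*w^3 + 41*w^2 + 42*w + 18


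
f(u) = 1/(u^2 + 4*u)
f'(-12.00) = 0.00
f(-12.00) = 0.01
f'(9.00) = 0.00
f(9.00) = 0.01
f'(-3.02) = 0.23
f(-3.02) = -0.34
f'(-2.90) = 0.18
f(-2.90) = -0.31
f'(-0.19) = -6.91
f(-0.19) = -1.38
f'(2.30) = -0.04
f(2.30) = 0.07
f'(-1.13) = -0.17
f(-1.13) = -0.31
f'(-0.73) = -0.45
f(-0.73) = -0.42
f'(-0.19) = -6.91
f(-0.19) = -1.38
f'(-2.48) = 0.07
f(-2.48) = -0.27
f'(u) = (-2*u - 4)/(u^2 + 4*u)^2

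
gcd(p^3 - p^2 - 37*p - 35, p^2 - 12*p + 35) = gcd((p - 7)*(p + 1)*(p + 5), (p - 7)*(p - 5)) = p - 7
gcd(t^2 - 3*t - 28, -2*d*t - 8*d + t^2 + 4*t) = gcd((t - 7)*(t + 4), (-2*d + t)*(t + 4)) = t + 4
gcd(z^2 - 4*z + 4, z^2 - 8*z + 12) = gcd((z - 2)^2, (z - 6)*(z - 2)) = z - 2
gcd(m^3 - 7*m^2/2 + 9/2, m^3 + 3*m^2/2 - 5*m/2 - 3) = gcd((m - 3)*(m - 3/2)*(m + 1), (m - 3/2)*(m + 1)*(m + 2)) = m^2 - m/2 - 3/2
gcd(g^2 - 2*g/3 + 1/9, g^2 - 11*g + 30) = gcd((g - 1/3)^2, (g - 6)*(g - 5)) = 1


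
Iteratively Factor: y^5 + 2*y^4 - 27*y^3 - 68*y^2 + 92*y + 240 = (y + 2)*(y^4 - 27*y^2 - 14*y + 120) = (y + 2)*(y + 3)*(y^3 - 3*y^2 - 18*y + 40) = (y + 2)*(y + 3)*(y + 4)*(y^2 - 7*y + 10) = (y - 2)*(y + 2)*(y + 3)*(y + 4)*(y - 5)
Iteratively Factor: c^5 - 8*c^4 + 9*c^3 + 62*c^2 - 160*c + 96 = (c - 2)*(c^4 - 6*c^3 - 3*c^2 + 56*c - 48) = (c - 4)*(c - 2)*(c^3 - 2*c^2 - 11*c + 12) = (c - 4)^2*(c - 2)*(c^2 + 2*c - 3) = (c - 4)^2*(c - 2)*(c + 3)*(c - 1)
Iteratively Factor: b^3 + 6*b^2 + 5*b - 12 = (b - 1)*(b^2 + 7*b + 12) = (b - 1)*(b + 4)*(b + 3)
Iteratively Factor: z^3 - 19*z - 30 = (z + 2)*(z^2 - 2*z - 15) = (z + 2)*(z + 3)*(z - 5)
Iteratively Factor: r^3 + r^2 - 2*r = (r)*(r^2 + r - 2) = r*(r - 1)*(r + 2)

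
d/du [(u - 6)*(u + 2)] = 2*u - 4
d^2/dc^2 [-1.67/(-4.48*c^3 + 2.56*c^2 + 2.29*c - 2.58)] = ((8.5504 - 44.8896*c)*(4.48*c^3 - 2.56*c^2 - 2.29*c + 2.58) + 1.67*(-26.88*c^2 + 10.24*c + 4.58)*(-13.44*c^2 + 5.12*c + 2.29))/(4.48*c^3 - 2.56*c^2 - 2.29*c + 2.58)^3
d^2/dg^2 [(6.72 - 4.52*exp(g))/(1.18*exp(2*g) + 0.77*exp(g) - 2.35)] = (-6.293648*exp(4*g) + 41.534584*exp(3*g) - 56.886384*exp(2*g) + 70.343588*exp(g) - 12.80186)*exp(g)/(1.643032*exp(6*g) + 3.216444*exp(5*g) - 7.717554*exp(4*g) - 12.354727*exp(3*g) + 15.369705*exp(2*g) + 12.756975*exp(g) - 12.977875)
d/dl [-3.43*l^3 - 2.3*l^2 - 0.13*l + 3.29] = -10.29*l^2 - 4.6*l - 0.13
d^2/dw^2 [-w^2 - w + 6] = -2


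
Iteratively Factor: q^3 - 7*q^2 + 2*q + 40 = (q + 2)*(q^2 - 9*q + 20) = (q - 5)*(q + 2)*(q - 4)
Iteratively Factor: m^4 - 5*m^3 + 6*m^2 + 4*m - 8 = (m + 1)*(m^3 - 6*m^2 + 12*m - 8) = (m - 2)*(m + 1)*(m^2 - 4*m + 4) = (m - 2)^2*(m + 1)*(m - 2)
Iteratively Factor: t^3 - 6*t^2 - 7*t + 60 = (t - 5)*(t^2 - t - 12) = (t - 5)*(t + 3)*(t - 4)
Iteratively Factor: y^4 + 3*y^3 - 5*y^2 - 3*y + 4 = (y + 1)*(y^3 + 2*y^2 - 7*y + 4) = (y + 1)*(y + 4)*(y^2 - 2*y + 1) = (y - 1)*(y + 1)*(y + 4)*(y - 1)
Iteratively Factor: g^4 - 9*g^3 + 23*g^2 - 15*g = (g - 1)*(g^3 - 8*g^2 + 15*g) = (g - 3)*(g - 1)*(g^2 - 5*g) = (g - 5)*(g - 3)*(g - 1)*(g)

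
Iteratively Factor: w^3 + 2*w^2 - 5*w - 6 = (w + 3)*(w^2 - w - 2) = (w - 2)*(w + 3)*(w + 1)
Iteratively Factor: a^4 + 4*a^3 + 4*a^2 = (a)*(a^3 + 4*a^2 + 4*a) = a*(a + 2)*(a^2 + 2*a) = a*(a + 2)^2*(a)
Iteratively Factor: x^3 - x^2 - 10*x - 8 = (x - 4)*(x^2 + 3*x + 2) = (x - 4)*(x + 2)*(x + 1)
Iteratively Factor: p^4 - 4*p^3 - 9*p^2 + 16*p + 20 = (p + 2)*(p^3 - 6*p^2 + 3*p + 10) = (p + 1)*(p + 2)*(p^2 - 7*p + 10) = (p - 2)*(p + 1)*(p + 2)*(p - 5)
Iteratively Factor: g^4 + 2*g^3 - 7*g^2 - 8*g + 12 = (g - 2)*(g^3 + 4*g^2 + g - 6) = (g - 2)*(g + 2)*(g^2 + 2*g - 3) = (g - 2)*(g + 2)*(g + 3)*(g - 1)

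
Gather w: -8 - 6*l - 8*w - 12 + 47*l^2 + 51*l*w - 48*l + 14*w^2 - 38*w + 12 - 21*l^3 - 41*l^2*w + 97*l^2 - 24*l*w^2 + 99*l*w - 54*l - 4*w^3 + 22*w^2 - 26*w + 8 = -21*l^3 + 144*l^2 - 108*l - 4*w^3 + w^2*(36 - 24*l) + w*(-41*l^2 + 150*l - 72)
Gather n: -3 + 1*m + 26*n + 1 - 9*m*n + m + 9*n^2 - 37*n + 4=2*m + 9*n^2 + n*(-9*m - 11) + 2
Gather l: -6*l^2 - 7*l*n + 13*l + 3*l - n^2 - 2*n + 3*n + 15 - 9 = -6*l^2 + l*(16 - 7*n) - n^2 + n + 6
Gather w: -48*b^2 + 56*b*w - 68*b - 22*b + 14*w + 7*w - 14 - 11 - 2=-48*b^2 - 90*b + w*(56*b + 21) - 27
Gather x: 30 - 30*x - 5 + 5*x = 25 - 25*x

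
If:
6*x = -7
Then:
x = -7/6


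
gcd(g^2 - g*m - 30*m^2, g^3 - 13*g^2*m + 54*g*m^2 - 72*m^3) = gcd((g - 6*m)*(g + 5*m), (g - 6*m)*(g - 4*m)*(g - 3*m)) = g - 6*m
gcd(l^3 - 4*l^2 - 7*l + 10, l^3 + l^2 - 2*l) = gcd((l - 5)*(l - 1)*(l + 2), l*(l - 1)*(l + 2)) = l^2 + l - 2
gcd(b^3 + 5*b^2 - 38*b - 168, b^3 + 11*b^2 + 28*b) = b^2 + 11*b + 28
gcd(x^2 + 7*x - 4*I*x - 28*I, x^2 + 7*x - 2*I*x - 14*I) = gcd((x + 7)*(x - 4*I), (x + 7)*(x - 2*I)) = x + 7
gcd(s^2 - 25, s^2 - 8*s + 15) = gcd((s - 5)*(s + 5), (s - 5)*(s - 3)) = s - 5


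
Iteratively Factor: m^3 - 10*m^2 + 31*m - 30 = (m - 3)*(m^2 - 7*m + 10) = (m - 3)*(m - 2)*(m - 5)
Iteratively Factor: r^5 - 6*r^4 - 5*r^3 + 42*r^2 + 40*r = (r)*(r^4 - 6*r^3 - 5*r^2 + 42*r + 40) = r*(r + 2)*(r^3 - 8*r^2 + 11*r + 20) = r*(r + 1)*(r + 2)*(r^2 - 9*r + 20) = r*(r - 5)*(r + 1)*(r + 2)*(r - 4)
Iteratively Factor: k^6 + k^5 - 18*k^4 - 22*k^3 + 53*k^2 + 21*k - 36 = (k - 1)*(k^5 + 2*k^4 - 16*k^3 - 38*k^2 + 15*k + 36) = (k - 1)*(k + 3)*(k^4 - k^3 - 13*k^2 + k + 12) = (k - 1)^2*(k + 3)*(k^3 - 13*k - 12) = (k - 1)^2*(k + 1)*(k + 3)*(k^2 - k - 12) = (k - 1)^2*(k + 1)*(k + 3)^2*(k - 4)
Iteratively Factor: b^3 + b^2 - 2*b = (b - 1)*(b^2 + 2*b) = (b - 1)*(b + 2)*(b)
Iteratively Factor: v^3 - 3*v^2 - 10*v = (v - 5)*(v^2 + 2*v) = (v - 5)*(v + 2)*(v)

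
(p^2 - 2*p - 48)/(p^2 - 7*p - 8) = (p + 6)/(p + 1)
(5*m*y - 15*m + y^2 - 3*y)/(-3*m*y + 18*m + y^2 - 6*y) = (-5*m*y + 15*m - y^2 + 3*y)/(3*m*y - 18*m - y^2 + 6*y)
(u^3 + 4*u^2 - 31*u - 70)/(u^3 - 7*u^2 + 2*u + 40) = (u + 7)/(u - 4)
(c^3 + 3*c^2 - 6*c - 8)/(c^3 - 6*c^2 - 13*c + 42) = (c^2 + 5*c + 4)/(c^2 - 4*c - 21)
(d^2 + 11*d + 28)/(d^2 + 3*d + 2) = (d^2 + 11*d + 28)/(d^2 + 3*d + 2)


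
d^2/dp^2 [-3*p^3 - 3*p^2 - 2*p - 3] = -18*p - 6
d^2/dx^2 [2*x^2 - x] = 4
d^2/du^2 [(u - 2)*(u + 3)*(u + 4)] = 6*u + 10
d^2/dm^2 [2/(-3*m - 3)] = -4/(3*(m + 1)^3)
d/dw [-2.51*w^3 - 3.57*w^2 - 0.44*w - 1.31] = -7.53*w^2 - 7.14*w - 0.44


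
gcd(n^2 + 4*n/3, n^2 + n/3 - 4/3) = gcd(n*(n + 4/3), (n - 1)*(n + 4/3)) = n + 4/3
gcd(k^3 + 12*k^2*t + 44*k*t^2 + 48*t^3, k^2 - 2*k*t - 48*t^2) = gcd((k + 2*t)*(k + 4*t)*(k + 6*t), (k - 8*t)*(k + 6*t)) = k + 6*t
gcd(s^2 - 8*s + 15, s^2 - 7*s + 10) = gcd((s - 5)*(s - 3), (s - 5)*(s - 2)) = s - 5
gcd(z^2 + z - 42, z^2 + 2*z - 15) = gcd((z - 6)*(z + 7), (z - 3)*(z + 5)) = 1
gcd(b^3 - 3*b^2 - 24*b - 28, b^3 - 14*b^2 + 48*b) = 1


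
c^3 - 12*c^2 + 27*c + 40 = (c - 8)*(c - 5)*(c + 1)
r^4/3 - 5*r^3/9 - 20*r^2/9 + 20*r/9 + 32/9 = (r/3 + 1/3)*(r - 8/3)*(r - 2)*(r + 2)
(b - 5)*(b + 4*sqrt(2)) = b^2 - 5*b + 4*sqrt(2)*b - 20*sqrt(2)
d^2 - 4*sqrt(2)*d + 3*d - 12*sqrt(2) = (d + 3)*(d - 4*sqrt(2))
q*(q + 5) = q^2 + 5*q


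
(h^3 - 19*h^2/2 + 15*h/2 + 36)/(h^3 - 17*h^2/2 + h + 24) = (h - 3)/(h - 2)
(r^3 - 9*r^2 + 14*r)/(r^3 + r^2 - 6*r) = (r - 7)/(r + 3)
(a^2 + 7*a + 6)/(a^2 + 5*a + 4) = (a + 6)/(a + 4)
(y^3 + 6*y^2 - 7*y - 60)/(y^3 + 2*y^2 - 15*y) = (y + 4)/y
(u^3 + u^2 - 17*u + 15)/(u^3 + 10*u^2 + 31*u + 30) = (u^2 - 4*u + 3)/(u^2 + 5*u + 6)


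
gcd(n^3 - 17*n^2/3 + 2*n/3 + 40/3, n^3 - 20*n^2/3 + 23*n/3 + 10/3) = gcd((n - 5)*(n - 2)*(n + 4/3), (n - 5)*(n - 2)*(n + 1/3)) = n^2 - 7*n + 10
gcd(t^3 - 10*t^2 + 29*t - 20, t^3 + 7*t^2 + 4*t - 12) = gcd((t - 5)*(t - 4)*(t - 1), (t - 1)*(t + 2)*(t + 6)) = t - 1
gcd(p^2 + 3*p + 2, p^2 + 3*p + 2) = p^2 + 3*p + 2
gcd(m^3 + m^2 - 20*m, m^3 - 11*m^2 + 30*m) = m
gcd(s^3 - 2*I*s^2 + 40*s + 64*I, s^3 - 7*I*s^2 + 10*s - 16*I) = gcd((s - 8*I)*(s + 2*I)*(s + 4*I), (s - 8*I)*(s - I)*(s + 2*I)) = s^2 - 6*I*s + 16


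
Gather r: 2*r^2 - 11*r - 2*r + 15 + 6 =2*r^2 - 13*r + 21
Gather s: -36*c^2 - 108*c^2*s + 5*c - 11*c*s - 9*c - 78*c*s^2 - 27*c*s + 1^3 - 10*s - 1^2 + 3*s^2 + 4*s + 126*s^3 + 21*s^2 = -36*c^2 - 4*c + 126*s^3 + s^2*(24 - 78*c) + s*(-108*c^2 - 38*c - 6)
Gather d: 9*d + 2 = 9*d + 2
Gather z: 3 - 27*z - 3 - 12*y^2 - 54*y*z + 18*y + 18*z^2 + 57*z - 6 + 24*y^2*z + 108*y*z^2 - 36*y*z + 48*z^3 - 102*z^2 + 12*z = -12*y^2 + 18*y + 48*z^3 + z^2*(108*y - 84) + z*(24*y^2 - 90*y + 42) - 6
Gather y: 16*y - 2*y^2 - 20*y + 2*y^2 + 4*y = 0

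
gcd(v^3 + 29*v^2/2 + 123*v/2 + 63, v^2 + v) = 1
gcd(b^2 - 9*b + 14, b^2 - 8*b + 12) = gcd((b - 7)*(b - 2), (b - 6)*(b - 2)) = b - 2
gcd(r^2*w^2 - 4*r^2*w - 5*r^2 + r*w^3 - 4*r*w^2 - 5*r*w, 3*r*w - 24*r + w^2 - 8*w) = 1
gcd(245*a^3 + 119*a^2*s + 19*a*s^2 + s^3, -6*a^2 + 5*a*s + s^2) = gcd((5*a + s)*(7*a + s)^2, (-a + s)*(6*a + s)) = 1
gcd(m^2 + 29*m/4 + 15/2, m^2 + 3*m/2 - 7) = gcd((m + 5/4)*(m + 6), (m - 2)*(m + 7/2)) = 1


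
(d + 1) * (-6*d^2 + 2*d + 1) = -6*d^3 - 4*d^2 + 3*d + 1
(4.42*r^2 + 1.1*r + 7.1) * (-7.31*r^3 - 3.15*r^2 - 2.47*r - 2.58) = -32.3102*r^5 - 21.964*r^4 - 66.2834*r^3 - 36.4856*r^2 - 20.375*r - 18.318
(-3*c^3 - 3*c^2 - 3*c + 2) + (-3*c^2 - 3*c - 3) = -3*c^3 - 6*c^2 - 6*c - 1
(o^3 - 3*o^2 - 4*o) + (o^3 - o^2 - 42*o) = 2*o^3 - 4*o^2 - 46*o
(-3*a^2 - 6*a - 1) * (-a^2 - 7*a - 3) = 3*a^4 + 27*a^3 + 52*a^2 + 25*a + 3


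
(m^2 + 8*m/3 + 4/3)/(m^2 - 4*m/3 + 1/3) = (3*m^2 + 8*m + 4)/(3*m^2 - 4*m + 1)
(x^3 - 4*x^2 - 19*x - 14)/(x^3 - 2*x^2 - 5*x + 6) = (x^2 - 6*x - 7)/(x^2 - 4*x + 3)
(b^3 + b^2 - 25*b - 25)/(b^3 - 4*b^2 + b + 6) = (b^2 - 25)/(b^2 - 5*b + 6)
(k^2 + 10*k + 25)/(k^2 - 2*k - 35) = (k + 5)/(k - 7)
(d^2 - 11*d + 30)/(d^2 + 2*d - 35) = (d - 6)/(d + 7)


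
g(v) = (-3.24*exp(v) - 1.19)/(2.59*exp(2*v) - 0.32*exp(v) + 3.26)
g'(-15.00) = 0.00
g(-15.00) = -0.37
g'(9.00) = 0.00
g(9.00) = 0.00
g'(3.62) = 0.03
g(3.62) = -0.03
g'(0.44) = 0.36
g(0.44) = -0.69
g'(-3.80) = -0.02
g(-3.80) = -0.39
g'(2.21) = 0.15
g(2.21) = -0.14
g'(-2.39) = -0.09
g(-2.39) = -0.46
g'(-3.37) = -0.03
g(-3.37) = -0.40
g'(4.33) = 0.02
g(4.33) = -0.02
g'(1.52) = 0.28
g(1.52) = -0.29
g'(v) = (-3.24*exp(v) - 1.19)*(-5.18*exp(2*v) + 0.32*exp(v))/(2.59*exp(2*v) - 0.32*exp(v) + 3.26)^2 - 3.24*exp(v)/(2.59*exp(2*v) - 0.32*exp(v) + 3.26) = (8.3916*exp(2*v) + 6.1642*exp(v) - 10.9432)*exp(v)/(6.7081*exp(4*v) - 1.6576*exp(3*v) + 16.9892*exp(2*v) - 2.0864*exp(v) + 10.6276)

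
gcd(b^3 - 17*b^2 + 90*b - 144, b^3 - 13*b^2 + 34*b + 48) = b^2 - 14*b + 48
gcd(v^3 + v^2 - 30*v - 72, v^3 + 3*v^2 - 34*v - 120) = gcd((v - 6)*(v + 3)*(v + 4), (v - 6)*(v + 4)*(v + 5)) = v^2 - 2*v - 24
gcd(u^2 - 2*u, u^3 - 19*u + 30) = u - 2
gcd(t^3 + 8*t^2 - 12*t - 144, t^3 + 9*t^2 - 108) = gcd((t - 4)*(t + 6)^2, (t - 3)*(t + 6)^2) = t^2 + 12*t + 36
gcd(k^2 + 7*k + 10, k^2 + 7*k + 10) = k^2 + 7*k + 10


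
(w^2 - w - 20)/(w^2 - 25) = (w + 4)/(w + 5)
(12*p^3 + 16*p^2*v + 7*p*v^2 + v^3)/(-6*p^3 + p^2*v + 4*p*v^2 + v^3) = (-2*p - v)/(p - v)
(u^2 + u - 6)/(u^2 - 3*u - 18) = (u - 2)/(u - 6)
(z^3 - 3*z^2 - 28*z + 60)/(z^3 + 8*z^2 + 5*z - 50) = (z - 6)/(z + 5)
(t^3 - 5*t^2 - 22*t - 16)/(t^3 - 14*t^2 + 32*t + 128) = (t + 1)/(t - 8)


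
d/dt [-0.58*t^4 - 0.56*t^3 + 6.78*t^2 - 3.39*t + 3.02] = -2.32*t^3 - 1.68*t^2 + 13.56*t - 3.39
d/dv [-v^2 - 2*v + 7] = -2*v - 2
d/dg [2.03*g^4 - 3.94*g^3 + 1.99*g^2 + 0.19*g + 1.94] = 8.12*g^3 - 11.82*g^2 + 3.98*g + 0.19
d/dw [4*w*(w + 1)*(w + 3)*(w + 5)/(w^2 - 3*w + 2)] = 8*(w^5 - 23*w^3 - 15*w^2 + 46*w + 15)/(w^4 - 6*w^3 + 13*w^2 - 12*w + 4)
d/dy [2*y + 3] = 2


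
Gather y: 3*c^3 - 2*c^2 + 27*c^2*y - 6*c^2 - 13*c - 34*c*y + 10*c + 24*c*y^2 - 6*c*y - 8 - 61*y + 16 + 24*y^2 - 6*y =3*c^3 - 8*c^2 - 3*c + y^2*(24*c + 24) + y*(27*c^2 - 40*c - 67) + 8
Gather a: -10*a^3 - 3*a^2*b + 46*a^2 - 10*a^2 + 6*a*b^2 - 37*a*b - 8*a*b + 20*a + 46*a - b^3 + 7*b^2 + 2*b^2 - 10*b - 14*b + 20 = -10*a^3 + a^2*(36 - 3*b) + a*(6*b^2 - 45*b + 66) - b^3 + 9*b^2 - 24*b + 20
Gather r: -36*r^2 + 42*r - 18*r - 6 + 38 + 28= -36*r^2 + 24*r + 60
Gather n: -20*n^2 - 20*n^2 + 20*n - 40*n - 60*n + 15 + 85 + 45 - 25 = -40*n^2 - 80*n + 120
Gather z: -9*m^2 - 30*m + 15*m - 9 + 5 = -9*m^2 - 15*m - 4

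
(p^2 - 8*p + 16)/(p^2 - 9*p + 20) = (p - 4)/(p - 5)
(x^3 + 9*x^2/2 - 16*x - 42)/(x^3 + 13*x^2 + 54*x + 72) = (x^2 - 3*x/2 - 7)/(x^2 + 7*x + 12)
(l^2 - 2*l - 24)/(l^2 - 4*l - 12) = (l + 4)/(l + 2)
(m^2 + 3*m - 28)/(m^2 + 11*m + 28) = (m - 4)/(m + 4)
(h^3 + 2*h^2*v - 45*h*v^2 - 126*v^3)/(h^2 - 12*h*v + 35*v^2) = (-h^2 - 9*h*v - 18*v^2)/(-h + 5*v)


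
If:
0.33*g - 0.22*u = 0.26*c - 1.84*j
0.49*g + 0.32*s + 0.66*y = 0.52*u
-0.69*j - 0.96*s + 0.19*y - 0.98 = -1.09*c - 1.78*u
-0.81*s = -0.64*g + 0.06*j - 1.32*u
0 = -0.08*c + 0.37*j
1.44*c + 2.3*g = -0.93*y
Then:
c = 0.53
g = -0.61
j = 0.11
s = -1.45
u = -0.59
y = 0.70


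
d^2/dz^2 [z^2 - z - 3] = 2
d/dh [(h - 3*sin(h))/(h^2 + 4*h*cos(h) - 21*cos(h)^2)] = ((1 - 3*cos(h))*(h^2 + 4*h*cos(h) - 21*cos(h)^2) - (h - 3*sin(h))*(-4*h*sin(h) + 2*h + 21*sin(2*h) + 4*cos(h)))/((h - 3*cos(h))^2*(h + 7*cos(h))^2)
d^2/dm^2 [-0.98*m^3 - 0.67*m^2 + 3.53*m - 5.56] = -5.88*m - 1.34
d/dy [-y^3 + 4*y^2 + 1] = y*(8 - 3*y)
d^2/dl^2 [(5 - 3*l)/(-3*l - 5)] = -180/(3*l + 5)^3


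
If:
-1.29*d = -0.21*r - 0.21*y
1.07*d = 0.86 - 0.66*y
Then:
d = 0.803738317757009 - 0.616822429906542*y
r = 4.93724966622163 - 4.7890520694259*y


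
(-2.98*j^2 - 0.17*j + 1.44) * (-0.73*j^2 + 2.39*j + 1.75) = 2.1754*j^4 - 6.9981*j^3 - 6.6725*j^2 + 3.1441*j + 2.52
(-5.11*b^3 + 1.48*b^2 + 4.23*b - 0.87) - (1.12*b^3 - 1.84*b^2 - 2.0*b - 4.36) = -6.23*b^3 + 3.32*b^2 + 6.23*b + 3.49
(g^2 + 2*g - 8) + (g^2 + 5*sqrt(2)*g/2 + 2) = 2*g^2 + 2*g + 5*sqrt(2)*g/2 - 6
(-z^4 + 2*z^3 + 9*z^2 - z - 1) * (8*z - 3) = -8*z^5 + 19*z^4 + 66*z^3 - 35*z^2 - 5*z + 3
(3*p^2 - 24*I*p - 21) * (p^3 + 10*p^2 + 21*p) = 3*p^5 + 30*p^4 - 24*I*p^4 + 42*p^3 - 240*I*p^3 - 210*p^2 - 504*I*p^2 - 441*p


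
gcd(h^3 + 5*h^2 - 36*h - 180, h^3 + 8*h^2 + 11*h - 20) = h + 5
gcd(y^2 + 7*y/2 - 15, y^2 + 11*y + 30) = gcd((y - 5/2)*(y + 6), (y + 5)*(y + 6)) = y + 6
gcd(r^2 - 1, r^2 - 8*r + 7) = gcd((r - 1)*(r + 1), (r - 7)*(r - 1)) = r - 1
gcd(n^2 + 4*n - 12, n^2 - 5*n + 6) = n - 2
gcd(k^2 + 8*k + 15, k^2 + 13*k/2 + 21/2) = k + 3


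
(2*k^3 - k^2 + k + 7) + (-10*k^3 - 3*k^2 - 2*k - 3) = -8*k^3 - 4*k^2 - k + 4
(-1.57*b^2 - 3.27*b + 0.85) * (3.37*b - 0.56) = -5.2909*b^3 - 10.1407*b^2 + 4.6957*b - 0.476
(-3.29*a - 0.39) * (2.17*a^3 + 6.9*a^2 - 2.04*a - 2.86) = -7.1393*a^4 - 23.5473*a^3 + 4.0206*a^2 + 10.205*a + 1.1154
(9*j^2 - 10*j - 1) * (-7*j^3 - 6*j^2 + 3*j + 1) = -63*j^5 + 16*j^4 + 94*j^3 - 15*j^2 - 13*j - 1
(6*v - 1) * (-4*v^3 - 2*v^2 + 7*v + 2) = -24*v^4 - 8*v^3 + 44*v^2 + 5*v - 2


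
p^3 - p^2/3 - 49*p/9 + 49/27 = (p - 7/3)*(p - 1/3)*(p + 7/3)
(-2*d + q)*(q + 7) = -2*d*q - 14*d + q^2 + 7*q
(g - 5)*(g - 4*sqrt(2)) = g^2 - 4*sqrt(2)*g - 5*g + 20*sqrt(2)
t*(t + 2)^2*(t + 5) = t^4 + 9*t^3 + 24*t^2 + 20*t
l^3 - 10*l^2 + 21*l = l*(l - 7)*(l - 3)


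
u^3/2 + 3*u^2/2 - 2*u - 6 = (u/2 + 1)*(u - 2)*(u + 3)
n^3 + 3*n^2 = n^2*(n + 3)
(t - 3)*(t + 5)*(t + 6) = t^3 + 8*t^2 - 3*t - 90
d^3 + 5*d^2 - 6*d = d*(d - 1)*(d + 6)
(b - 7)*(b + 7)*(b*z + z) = b^3*z + b^2*z - 49*b*z - 49*z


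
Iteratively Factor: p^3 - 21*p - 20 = (p - 5)*(p^2 + 5*p + 4) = (p - 5)*(p + 1)*(p + 4)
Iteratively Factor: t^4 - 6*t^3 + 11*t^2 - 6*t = (t - 1)*(t^3 - 5*t^2 + 6*t) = (t - 3)*(t - 1)*(t^2 - 2*t) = t*(t - 3)*(t - 1)*(t - 2)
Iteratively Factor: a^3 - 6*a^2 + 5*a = (a)*(a^2 - 6*a + 5) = a*(a - 1)*(a - 5)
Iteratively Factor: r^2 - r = (r)*(r - 1)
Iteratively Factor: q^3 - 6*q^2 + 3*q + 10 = (q - 5)*(q^2 - q - 2) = (q - 5)*(q + 1)*(q - 2)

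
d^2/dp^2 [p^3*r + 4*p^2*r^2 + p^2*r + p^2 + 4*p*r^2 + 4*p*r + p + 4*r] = 6*p*r + 8*r^2 + 2*r + 2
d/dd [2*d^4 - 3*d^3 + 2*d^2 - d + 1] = 8*d^3 - 9*d^2 + 4*d - 1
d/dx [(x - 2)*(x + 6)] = 2*x + 4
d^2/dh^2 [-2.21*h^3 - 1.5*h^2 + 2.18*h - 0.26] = -13.26*h - 3.0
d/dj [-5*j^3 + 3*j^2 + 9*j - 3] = -15*j^2 + 6*j + 9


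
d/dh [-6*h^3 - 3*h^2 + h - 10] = -18*h^2 - 6*h + 1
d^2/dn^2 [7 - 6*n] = 0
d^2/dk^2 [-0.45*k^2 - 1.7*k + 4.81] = -0.900000000000000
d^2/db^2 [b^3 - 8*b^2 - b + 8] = 6*b - 16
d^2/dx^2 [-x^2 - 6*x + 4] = -2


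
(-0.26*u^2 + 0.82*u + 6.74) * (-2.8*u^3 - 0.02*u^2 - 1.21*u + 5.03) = 0.728*u^5 - 2.2908*u^4 - 18.5738*u^3 - 2.4348*u^2 - 4.0308*u + 33.9022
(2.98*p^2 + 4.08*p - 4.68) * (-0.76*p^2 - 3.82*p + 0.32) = -2.2648*p^4 - 14.4844*p^3 - 11.0752*p^2 + 19.1832*p - 1.4976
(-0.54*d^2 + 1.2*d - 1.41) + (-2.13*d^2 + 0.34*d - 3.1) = -2.67*d^2 + 1.54*d - 4.51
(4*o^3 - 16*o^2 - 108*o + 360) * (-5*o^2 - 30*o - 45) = -20*o^5 - 40*o^4 + 840*o^3 + 2160*o^2 - 5940*o - 16200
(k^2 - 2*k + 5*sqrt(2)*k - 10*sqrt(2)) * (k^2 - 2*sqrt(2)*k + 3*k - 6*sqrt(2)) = k^4 + k^3 + 3*sqrt(2)*k^3 - 26*k^2 + 3*sqrt(2)*k^2 - 18*sqrt(2)*k - 20*k + 120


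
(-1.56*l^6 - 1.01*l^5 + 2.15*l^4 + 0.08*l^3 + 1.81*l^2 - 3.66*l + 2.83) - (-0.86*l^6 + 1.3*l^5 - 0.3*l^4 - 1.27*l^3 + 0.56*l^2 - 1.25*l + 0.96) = -0.7*l^6 - 2.31*l^5 + 2.45*l^4 + 1.35*l^3 + 1.25*l^2 - 2.41*l + 1.87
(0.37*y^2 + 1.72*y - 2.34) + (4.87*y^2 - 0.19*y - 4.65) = 5.24*y^2 + 1.53*y - 6.99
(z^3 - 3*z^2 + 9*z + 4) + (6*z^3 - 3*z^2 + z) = 7*z^3 - 6*z^2 + 10*z + 4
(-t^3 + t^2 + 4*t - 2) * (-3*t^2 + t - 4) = 3*t^5 - 4*t^4 - 7*t^3 + 6*t^2 - 18*t + 8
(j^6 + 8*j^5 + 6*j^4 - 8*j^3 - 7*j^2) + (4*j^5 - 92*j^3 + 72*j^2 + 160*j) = j^6 + 12*j^5 + 6*j^4 - 100*j^3 + 65*j^2 + 160*j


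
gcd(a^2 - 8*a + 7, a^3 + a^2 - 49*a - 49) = a - 7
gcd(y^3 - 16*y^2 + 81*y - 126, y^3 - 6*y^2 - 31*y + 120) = y - 3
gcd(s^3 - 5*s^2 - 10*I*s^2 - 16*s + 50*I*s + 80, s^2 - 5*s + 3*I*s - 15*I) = s - 5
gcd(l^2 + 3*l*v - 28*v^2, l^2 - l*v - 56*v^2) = l + 7*v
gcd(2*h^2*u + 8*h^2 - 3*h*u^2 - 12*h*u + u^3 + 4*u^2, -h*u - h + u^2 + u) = -h + u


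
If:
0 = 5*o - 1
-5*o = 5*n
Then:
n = -1/5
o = 1/5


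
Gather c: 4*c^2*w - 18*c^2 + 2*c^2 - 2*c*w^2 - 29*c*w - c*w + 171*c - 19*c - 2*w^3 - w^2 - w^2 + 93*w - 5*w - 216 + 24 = c^2*(4*w - 16) + c*(-2*w^2 - 30*w + 152) - 2*w^3 - 2*w^2 + 88*w - 192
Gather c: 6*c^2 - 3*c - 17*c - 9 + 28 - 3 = 6*c^2 - 20*c + 16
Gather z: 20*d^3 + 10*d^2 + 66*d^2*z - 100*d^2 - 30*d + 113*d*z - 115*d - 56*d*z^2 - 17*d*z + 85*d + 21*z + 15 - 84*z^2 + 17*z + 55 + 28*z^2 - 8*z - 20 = 20*d^3 - 90*d^2 - 60*d + z^2*(-56*d - 56) + z*(66*d^2 + 96*d + 30) + 50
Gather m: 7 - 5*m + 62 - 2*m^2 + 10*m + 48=-2*m^2 + 5*m + 117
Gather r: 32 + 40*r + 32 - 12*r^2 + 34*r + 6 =-12*r^2 + 74*r + 70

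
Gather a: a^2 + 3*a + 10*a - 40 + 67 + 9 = a^2 + 13*a + 36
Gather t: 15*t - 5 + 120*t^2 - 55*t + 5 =120*t^2 - 40*t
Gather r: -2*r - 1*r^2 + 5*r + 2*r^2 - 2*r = r^2 + r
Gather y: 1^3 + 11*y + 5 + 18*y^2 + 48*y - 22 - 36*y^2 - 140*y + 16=-18*y^2 - 81*y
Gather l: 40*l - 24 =40*l - 24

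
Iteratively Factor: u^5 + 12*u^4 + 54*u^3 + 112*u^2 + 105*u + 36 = (u + 3)*(u^4 + 9*u^3 + 27*u^2 + 31*u + 12) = (u + 1)*(u + 3)*(u^3 + 8*u^2 + 19*u + 12) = (u + 1)*(u + 3)^2*(u^2 + 5*u + 4) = (u + 1)^2*(u + 3)^2*(u + 4)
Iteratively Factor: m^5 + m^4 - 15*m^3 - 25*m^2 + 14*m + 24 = (m + 1)*(m^4 - 15*m^2 - 10*m + 24) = (m - 4)*(m + 1)*(m^3 + 4*m^2 + m - 6) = (m - 4)*(m + 1)*(m + 2)*(m^2 + 2*m - 3) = (m - 4)*(m + 1)*(m + 2)*(m + 3)*(m - 1)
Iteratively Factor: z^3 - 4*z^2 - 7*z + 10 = (z - 5)*(z^2 + z - 2) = (z - 5)*(z + 2)*(z - 1)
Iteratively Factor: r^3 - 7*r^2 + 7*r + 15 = (r + 1)*(r^2 - 8*r + 15) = (r - 3)*(r + 1)*(r - 5)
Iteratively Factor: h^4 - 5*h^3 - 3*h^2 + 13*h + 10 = (h - 5)*(h^3 - 3*h - 2) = (h - 5)*(h - 2)*(h^2 + 2*h + 1) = (h - 5)*(h - 2)*(h + 1)*(h + 1)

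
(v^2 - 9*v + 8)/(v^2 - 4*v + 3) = (v - 8)/(v - 3)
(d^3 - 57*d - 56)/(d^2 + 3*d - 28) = (d^2 - 7*d - 8)/(d - 4)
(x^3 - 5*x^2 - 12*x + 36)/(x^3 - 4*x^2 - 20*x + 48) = (x + 3)/(x + 4)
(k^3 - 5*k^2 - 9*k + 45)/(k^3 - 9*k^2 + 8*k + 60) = (k^2 - 9)/(k^2 - 4*k - 12)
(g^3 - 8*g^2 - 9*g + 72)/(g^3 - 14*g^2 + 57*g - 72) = (g + 3)/(g - 3)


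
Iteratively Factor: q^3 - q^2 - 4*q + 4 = (q - 2)*(q^2 + q - 2) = (q - 2)*(q + 2)*(q - 1)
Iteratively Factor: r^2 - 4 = (r - 2)*(r + 2)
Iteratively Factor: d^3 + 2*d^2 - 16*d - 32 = (d + 4)*(d^2 - 2*d - 8) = (d + 2)*(d + 4)*(d - 4)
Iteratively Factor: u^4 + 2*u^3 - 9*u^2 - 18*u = (u)*(u^3 + 2*u^2 - 9*u - 18) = u*(u + 3)*(u^2 - u - 6) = u*(u - 3)*(u + 3)*(u + 2)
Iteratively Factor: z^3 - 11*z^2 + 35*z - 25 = (z - 1)*(z^2 - 10*z + 25) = (z - 5)*(z - 1)*(z - 5)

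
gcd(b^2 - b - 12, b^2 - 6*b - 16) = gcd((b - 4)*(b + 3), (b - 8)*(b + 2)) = 1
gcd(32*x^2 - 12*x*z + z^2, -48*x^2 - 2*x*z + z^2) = 8*x - z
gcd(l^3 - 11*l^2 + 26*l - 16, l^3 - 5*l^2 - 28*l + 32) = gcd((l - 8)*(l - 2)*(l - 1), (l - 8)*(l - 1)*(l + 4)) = l^2 - 9*l + 8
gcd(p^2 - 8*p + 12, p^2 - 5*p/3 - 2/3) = p - 2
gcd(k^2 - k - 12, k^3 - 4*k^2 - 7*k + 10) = 1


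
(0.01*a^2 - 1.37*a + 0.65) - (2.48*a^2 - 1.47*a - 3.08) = -2.47*a^2 + 0.0999999999999999*a + 3.73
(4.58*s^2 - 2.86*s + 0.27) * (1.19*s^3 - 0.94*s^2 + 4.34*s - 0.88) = 5.4502*s^5 - 7.7086*s^4 + 22.8869*s^3 - 16.6966*s^2 + 3.6886*s - 0.2376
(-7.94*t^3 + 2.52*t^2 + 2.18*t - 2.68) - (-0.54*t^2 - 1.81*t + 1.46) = -7.94*t^3 + 3.06*t^2 + 3.99*t - 4.14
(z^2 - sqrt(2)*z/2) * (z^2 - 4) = z^4 - sqrt(2)*z^3/2 - 4*z^2 + 2*sqrt(2)*z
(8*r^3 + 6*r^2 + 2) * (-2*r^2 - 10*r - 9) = -16*r^5 - 92*r^4 - 132*r^3 - 58*r^2 - 20*r - 18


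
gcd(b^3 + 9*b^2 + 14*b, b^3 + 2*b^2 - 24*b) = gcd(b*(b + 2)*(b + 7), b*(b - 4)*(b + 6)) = b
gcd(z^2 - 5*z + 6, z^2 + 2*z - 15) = z - 3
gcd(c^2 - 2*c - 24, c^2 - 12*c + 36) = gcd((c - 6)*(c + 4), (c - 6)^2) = c - 6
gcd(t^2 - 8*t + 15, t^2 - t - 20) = t - 5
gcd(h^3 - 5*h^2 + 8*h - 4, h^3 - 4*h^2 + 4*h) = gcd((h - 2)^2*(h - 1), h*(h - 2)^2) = h^2 - 4*h + 4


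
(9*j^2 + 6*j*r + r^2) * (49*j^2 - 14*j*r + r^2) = 441*j^4 + 168*j^3*r - 26*j^2*r^2 - 8*j*r^3 + r^4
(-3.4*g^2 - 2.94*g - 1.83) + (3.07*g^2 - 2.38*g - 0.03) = -0.33*g^2 - 5.32*g - 1.86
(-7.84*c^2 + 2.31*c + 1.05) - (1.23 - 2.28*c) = -7.84*c^2 + 4.59*c - 0.18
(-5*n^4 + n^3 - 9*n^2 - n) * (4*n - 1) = -20*n^5 + 9*n^4 - 37*n^3 + 5*n^2 + n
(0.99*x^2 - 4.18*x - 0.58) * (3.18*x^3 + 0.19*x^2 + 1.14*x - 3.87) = 3.1482*x^5 - 13.1043*x^4 - 1.51*x^3 - 8.7067*x^2 + 15.5154*x + 2.2446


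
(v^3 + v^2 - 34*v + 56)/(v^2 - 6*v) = (v^3 + v^2 - 34*v + 56)/(v*(v - 6))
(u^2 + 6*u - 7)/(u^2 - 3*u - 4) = (-u^2 - 6*u + 7)/(-u^2 + 3*u + 4)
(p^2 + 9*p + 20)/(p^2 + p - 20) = (p + 4)/(p - 4)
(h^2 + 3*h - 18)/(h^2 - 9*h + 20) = (h^2 + 3*h - 18)/(h^2 - 9*h + 20)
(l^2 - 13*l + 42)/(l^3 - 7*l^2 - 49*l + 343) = (l - 6)/(l^2 - 49)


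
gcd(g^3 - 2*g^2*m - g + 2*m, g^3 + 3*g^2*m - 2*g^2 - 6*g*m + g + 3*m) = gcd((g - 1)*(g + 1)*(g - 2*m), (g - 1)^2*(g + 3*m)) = g - 1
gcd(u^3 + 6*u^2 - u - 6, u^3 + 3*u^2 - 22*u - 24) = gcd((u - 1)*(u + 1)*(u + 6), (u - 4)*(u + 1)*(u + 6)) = u^2 + 7*u + 6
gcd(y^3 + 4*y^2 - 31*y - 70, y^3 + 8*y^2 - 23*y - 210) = y^2 + 2*y - 35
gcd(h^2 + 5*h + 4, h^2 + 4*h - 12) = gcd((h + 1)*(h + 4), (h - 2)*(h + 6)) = 1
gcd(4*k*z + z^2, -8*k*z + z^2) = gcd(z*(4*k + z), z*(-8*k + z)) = z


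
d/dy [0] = 0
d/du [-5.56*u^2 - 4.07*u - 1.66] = -11.12*u - 4.07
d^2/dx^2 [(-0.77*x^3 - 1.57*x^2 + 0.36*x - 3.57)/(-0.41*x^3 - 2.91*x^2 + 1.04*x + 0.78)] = (-1.30954*x^6 + 1.60687200000001*x^5 + 11.595948*x^4 + 83.439088*x^3 + 196.000938*x^2 - 60.067332*x + 26.423436)/(0.068921*x^9 + 1.467513*x^8 + 9.891291*x^7 + 16.803873*x^6 - 30.673812*x^5 - 8.377434*x^4 + 13.78702*x^3 + 2.780388*x^2 - 1.898208*x - 0.474552)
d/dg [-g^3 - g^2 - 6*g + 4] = -3*g^2 - 2*g - 6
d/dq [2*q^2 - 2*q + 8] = 4*q - 2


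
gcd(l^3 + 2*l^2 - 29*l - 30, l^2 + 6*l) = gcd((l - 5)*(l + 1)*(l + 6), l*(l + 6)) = l + 6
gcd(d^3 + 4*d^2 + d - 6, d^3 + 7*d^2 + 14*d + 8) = d + 2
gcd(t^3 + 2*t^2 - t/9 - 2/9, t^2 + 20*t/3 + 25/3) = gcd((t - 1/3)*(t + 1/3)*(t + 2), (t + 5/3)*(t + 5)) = 1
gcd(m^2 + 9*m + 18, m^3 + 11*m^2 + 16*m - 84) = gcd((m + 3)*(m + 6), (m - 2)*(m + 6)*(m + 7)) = m + 6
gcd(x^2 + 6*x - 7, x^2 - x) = x - 1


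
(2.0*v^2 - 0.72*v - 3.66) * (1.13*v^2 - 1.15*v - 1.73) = 2.26*v^4 - 3.1136*v^3 - 6.7678*v^2 + 5.4546*v + 6.3318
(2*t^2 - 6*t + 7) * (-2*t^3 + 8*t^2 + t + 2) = -4*t^5 + 28*t^4 - 60*t^3 + 54*t^2 - 5*t + 14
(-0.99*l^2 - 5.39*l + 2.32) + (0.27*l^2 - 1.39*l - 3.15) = -0.72*l^2 - 6.78*l - 0.83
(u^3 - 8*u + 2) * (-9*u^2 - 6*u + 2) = -9*u^5 - 6*u^4 + 74*u^3 + 30*u^2 - 28*u + 4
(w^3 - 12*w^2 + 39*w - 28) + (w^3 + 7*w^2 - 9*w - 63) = 2*w^3 - 5*w^2 + 30*w - 91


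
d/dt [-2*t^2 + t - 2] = 1 - 4*t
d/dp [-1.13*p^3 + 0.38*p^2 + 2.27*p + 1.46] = -3.39*p^2 + 0.76*p + 2.27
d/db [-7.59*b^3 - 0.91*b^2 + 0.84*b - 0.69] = -22.77*b^2 - 1.82*b + 0.84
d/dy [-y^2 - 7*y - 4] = -2*y - 7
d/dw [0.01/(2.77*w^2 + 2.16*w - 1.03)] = (-0.0554*w - 0.0216)/(2.77*w^2 + 2.16*w - 1.03)^2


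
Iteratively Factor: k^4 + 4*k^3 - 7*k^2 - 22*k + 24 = (k - 1)*(k^3 + 5*k^2 - 2*k - 24) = (k - 1)*(k + 3)*(k^2 + 2*k - 8) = (k - 1)*(k + 3)*(k + 4)*(k - 2)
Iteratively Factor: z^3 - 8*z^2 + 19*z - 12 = (z - 1)*(z^2 - 7*z + 12) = (z - 3)*(z - 1)*(z - 4)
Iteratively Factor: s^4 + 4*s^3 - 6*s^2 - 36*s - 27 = (s + 1)*(s^3 + 3*s^2 - 9*s - 27) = (s + 1)*(s + 3)*(s^2 - 9) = (s + 1)*(s + 3)^2*(s - 3)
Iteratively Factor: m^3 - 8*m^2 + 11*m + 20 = (m - 4)*(m^2 - 4*m - 5) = (m - 4)*(m + 1)*(m - 5)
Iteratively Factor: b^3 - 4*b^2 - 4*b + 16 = (b + 2)*(b^2 - 6*b + 8) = (b - 4)*(b + 2)*(b - 2)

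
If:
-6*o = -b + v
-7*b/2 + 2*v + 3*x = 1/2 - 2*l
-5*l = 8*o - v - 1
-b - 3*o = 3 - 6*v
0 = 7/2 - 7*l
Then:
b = -33/62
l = 1/2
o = -9/62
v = 21/62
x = -377/372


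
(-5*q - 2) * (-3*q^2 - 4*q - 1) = 15*q^3 + 26*q^2 + 13*q + 2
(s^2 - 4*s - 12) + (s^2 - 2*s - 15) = 2*s^2 - 6*s - 27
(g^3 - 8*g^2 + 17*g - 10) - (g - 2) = g^3 - 8*g^2 + 16*g - 8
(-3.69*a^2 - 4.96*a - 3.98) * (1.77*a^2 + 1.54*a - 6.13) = -6.5313*a^4 - 14.4618*a^3 + 7.9367*a^2 + 24.2756*a + 24.3974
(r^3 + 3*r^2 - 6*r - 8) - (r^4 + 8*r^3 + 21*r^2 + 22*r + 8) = -r^4 - 7*r^3 - 18*r^2 - 28*r - 16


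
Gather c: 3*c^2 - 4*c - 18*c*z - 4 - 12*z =3*c^2 + c*(-18*z - 4) - 12*z - 4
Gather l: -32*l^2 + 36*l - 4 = -32*l^2 + 36*l - 4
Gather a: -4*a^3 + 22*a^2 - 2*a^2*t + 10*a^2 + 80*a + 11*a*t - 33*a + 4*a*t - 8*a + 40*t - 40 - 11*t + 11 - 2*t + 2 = -4*a^3 + a^2*(32 - 2*t) + a*(15*t + 39) + 27*t - 27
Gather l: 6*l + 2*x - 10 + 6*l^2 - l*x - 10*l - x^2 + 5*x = 6*l^2 + l*(-x - 4) - x^2 + 7*x - 10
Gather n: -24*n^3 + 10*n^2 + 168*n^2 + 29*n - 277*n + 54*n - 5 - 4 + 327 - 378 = -24*n^3 + 178*n^2 - 194*n - 60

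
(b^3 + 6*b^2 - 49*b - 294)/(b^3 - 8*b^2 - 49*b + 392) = (b + 6)/(b - 8)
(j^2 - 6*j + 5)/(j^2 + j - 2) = (j - 5)/(j + 2)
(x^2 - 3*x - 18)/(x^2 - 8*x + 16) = (x^2 - 3*x - 18)/(x^2 - 8*x + 16)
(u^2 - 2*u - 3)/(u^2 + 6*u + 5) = (u - 3)/(u + 5)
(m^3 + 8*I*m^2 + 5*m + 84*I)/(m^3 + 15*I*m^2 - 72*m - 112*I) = (m - 3*I)/(m + 4*I)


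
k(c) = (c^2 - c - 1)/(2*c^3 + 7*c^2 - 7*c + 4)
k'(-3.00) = -0.25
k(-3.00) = 0.32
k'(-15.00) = 0.00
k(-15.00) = -0.05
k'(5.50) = -0.00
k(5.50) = 0.05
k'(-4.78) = -3.30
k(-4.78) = -1.27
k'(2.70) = 0.01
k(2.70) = 0.05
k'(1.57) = 0.13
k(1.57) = -0.01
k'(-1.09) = -0.12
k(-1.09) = 0.07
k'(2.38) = 0.02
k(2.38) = 0.04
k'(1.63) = 0.11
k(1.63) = 0.00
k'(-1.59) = -0.10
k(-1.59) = 0.13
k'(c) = (2*c - 1)/(2*c^3 + 7*c^2 - 7*c + 4) + (-6*c^2 - 14*c + 7)*(c^2 - c - 1)/(2*c^3 + 7*c^2 - 7*c + 4)^2 = (-2*c^4 + 4*c^3 + 6*c^2 + 22*c - 11)/(4*c^6 + 28*c^5 + 21*c^4 - 82*c^3 + 105*c^2 - 56*c + 16)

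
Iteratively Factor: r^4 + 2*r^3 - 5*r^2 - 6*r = (r + 3)*(r^3 - r^2 - 2*r) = r*(r + 3)*(r^2 - r - 2) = r*(r + 1)*(r + 3)*(r - 2)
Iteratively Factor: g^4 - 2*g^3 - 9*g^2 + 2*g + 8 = (g - 1)*(g^3 - g^2 - 10*g - 8) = (g - 4)*(g - 1)*(g^2 + 3*g + 2) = (g - 4)*(g - 1)*(g + 1)*(g + 2)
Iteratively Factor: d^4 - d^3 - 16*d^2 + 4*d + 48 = (d + 2)*(d^3 - 3*d^2 - 10*d + 24) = (d - 2)*(d + 2)*(d^2 - d - 12) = (d - 4)*(d - 2)*(d + 2)*(d + 3)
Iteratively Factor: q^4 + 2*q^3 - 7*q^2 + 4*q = (q)*(q^3 + 2*q^2 - 7*q + 4) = q*(q - 1)*(q^2 + 3*q - 4) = q*(q - 1)*(q + 4)*(q - 1)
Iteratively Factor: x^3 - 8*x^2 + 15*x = (x - 5)*(x^2 - 3*x) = (x - 5)*(x - 3)*(x)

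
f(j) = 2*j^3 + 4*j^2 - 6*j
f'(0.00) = -6.00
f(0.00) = 0.00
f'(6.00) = 258.00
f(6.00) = 540.00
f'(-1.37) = -5.70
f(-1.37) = 10.58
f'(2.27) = 43.08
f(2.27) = 30.39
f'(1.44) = 17.96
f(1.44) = 5.63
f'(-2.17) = 4.89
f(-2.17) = 11.42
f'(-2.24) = 6.19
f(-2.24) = 11.03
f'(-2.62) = 14.23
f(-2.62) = 7.21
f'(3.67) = 104.17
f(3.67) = 130.72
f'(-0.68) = -8.67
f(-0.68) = 5.30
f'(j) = 6*j^2 + 8*j - 6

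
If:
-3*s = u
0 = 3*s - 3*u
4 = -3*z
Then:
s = 0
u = 0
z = -4/3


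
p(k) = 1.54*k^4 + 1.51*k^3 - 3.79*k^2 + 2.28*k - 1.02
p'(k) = 6.16*k^3 + 4.53*k^2 - 7.58*k + 2.28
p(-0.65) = -4.24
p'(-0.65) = 7.43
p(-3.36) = 87.53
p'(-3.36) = -154.78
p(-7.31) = 3587.30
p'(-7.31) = -2106.45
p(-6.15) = 1693.41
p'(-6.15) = -1212.63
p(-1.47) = -10.17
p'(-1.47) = 3.64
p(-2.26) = -2.79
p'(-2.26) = -28.56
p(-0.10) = -1.29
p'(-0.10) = 3.08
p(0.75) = -0.32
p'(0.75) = 1.74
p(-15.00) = 71978.28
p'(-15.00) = -19654.77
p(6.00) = 2198.22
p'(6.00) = 1450.44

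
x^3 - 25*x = x*(x - 5)*(x + 5)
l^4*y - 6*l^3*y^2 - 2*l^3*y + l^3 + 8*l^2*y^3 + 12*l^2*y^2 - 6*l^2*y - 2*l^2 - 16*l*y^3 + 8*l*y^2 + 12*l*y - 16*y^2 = (l - 2)*(l - 4*y)*(l - 2*y)*(l*y + 1)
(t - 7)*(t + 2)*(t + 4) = t^3 - t^2 - 34*t - 56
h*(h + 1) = h^2 + h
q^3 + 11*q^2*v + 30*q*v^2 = q*(q + 5*v)*(q + 6*v)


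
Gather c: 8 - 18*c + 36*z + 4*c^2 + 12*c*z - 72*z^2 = 4*c^2 + c*(12*z - 18) - 72*z^2 + 36*z + 8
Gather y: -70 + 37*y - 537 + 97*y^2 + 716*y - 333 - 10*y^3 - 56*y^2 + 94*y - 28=-10*y^3 + 41*y^2 + 847*y - 968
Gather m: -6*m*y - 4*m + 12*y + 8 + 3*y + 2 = m*(-6*y - 4) + 15*y + 10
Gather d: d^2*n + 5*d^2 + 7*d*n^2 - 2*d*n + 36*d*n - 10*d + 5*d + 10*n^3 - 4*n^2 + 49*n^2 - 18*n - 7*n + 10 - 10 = d^2*(n + 5) + d*(7*n^2 + 34*n - 5) + 10*n^3 + 45*n^2 - 25*n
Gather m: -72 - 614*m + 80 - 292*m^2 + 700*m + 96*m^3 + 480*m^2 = 96*m^3 + 188*m^2 + 86*m + 8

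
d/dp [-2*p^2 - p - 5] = -4*p - 1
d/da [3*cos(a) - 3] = -3*sin(a)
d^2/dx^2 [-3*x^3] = -18*x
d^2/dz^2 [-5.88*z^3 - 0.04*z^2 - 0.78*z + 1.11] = -35.28*z - 0.08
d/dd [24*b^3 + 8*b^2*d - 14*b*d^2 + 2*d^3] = 8*b^2 - 28*b*d + 6*d^2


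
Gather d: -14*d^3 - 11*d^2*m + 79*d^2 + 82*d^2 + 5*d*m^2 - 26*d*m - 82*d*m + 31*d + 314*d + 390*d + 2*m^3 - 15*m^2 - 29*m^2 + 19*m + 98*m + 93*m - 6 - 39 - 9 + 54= -14*d^3 + d^2*(161 - 11*m) + d*(5*m^2 - 108*m + 735) + 2*m^3 - 44*m^2 + 210*m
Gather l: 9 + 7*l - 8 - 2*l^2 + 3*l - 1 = -2*l^2 + 10*l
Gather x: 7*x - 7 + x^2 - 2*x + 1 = x^2 + 5*x - 6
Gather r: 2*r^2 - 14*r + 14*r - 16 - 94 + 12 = 2*r^2 - 98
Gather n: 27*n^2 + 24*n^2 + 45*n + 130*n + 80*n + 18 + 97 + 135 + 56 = 51*n^2 + 255*n + 306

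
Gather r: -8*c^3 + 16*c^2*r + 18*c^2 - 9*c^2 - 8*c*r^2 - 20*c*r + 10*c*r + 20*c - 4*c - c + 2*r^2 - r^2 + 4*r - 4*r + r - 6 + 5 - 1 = -8*c^3 + 9*c^2 + 15*c + r^2*(1 - 8*c) + r*(16*c^2 - 10*c + 1) - 2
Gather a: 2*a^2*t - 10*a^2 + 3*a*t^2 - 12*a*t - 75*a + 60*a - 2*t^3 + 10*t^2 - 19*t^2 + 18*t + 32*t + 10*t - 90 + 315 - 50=a^2*(2*t - 10) + a*(3*t^2 - 12*t - 15) - 2*t^3 - 9*t^2 + 60*t + 175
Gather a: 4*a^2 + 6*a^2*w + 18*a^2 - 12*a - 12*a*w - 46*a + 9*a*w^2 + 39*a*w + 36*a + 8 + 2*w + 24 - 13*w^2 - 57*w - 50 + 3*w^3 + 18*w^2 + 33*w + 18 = a^2*(6*w + 22) + a*(9*w^2 + 27*w - 22) + 3*w^3 + 5*w^2 - 22*w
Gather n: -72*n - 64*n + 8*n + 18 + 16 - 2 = 32 - 128*n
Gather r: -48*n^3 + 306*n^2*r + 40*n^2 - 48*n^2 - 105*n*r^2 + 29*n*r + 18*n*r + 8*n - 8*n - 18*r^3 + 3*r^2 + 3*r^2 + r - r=-48*n^3 - 8*n^2 - 18*r^3 + r^2*(6 - 105*n) + r*(306*n^2 + 47*n)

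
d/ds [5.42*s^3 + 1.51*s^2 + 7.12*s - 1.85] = 16.26*s^2 + 3.02*s + 7.12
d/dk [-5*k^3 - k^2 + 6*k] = -15*k^2 - 2*k + 6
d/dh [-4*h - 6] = -4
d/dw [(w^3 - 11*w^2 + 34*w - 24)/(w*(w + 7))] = (w^4 + 14*w^3 - 111*w^2 + 48*w + 168)/(w^2*(w^2 + 14*w + 49))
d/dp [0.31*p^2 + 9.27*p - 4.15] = 0.62*p + 9.27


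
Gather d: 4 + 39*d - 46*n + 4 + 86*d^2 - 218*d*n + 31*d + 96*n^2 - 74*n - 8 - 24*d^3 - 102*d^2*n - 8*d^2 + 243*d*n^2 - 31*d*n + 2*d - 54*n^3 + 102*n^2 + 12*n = -24*d^3 + d^2*(78 - 102*n) + d*(243*n^2 - 249*n + 72) - 54*n^3 + 198*n^2 - 108*n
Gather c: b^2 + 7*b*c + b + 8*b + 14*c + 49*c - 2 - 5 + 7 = b^2 + 9*b + c*(7*b + 63)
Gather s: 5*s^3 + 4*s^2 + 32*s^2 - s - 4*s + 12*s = 5*s^3 + 36*s^2 + 7*s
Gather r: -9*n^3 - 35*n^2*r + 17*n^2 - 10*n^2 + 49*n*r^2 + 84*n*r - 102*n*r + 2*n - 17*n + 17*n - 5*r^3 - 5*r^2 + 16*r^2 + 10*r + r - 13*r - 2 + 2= -9*n^3 + 7*n^2 + 2*n - 5*r^3 + r^2*(49*n + 11) + r*(-35*n^2 - 18*n - 2)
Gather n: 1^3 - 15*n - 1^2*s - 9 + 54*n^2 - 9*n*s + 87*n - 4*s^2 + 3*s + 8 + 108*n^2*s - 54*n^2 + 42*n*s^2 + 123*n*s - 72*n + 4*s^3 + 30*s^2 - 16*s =108*n^2*s + n*(42*s^2 + 114*s) + 4*s^3 + 26*s^2 - 14*s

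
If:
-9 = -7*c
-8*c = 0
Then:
No Solution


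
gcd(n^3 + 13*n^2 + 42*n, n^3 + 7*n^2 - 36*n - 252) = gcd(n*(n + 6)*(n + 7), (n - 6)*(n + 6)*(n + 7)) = n^2 + 13*n + 42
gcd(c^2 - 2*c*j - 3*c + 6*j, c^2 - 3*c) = c - 3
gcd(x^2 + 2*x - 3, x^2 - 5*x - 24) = x + 3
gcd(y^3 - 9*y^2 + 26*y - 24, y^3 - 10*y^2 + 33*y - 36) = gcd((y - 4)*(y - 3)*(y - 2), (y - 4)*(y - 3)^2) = y^2 - 7*y + 12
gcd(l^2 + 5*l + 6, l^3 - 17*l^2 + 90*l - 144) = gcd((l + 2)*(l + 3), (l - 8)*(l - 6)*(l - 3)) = 1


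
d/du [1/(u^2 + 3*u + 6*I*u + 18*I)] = (-2*u - 3 - 6*I)/(u^2 + 3*u + 6*I*u + 18*I)^2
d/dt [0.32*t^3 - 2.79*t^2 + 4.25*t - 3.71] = 0.96*t^2 - 5.58*t + 4.25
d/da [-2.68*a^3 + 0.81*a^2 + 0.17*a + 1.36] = -8.04*a^2 + 1.62*a + 0.17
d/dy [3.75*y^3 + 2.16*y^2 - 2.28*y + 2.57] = 11.25*y^2 + 4.32*y - 2.28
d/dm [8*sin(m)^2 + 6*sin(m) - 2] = 2*(8*sin(m) + 3)*cos(m)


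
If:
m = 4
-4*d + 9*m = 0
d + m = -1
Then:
No Solution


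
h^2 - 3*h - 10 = (h - 5)*(h + 2)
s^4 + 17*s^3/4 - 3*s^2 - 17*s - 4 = (s - 2)*(s + 1/4)*(s + 2)*(s + 4)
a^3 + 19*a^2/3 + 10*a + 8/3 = (a + 1/3)*(a + 2)*(a + 4)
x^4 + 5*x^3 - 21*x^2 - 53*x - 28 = (x - 4)*(x + 1)^2*(x + 7)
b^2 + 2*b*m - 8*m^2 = (b - 2*m)*(b + 4*m)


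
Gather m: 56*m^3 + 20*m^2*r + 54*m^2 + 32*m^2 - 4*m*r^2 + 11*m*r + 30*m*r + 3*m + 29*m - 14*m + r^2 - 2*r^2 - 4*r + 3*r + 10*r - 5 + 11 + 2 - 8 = 56*m^3 + m^2*(20*r + 86) + m*(-4*r^2 + 41*r + 18) - r^2 + 9*r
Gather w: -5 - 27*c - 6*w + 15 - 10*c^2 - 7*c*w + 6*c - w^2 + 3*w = -10*c^2 - 21*c - w^2 + w*(-7*c - 3) + 10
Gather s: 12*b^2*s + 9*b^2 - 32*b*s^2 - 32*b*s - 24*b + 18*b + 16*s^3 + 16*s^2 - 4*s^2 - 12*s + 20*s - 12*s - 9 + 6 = 9*b^2 - 6*b + 16*s^3 + s^2*(12 - 32*b) + s*(12*b^2 - 32*b - 4) - 3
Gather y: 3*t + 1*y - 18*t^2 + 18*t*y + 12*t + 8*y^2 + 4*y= -18*t^2 + 15*t + 8*y^2 + y*(18*t + 5)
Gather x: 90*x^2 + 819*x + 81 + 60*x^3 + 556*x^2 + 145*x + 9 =60*x^3 + 646*x^2 + 964*x + 90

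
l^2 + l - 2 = (l - 1)*(l + 2)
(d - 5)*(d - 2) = d^2 - 7*d + 10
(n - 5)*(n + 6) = n^2 + n - 30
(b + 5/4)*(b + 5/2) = b^2 + 15*b/4 + 25/8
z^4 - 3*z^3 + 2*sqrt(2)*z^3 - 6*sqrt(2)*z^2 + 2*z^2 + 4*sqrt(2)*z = z*(z - 2)*(z - 1)*(z + 2*sqrt(2))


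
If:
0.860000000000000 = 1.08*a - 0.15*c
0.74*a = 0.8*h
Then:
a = 1.08108108108108*h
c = 7.78378378378378*h - 5.73333333333333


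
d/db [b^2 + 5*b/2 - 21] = 2*b + 5/2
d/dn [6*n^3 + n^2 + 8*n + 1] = 18*n^2 + 2*n + 8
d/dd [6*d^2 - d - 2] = 12*d - 1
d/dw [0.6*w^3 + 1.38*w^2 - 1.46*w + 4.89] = 1.8*w^2 + 2.76*w - 1.46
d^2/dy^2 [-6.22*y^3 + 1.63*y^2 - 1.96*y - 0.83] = 3.26 - 37.32*y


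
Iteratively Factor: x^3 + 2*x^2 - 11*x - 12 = (x + 1)*(x^2 + x - 12) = (x - 3)*(x + 1)*(x + 4)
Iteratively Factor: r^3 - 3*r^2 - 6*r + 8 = (r + 2)*(r^2 - 5*r + 4) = (r - 4)*(r + 2)*(r - 1)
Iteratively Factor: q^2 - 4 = (q - 2)*(q + 2)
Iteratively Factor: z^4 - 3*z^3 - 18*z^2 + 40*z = (z + 4)*(z^3 - 7*z^2 + 10*z) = (z - 2)*(z + 4)*(z^2 - 5*z) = (z - 5)*(z - 2)*(z + 4)*(z)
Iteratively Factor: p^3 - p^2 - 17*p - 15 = (p + 3)*(p^2 - 4*p - 5) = (p - 5)*(p + 3)*(p + 1)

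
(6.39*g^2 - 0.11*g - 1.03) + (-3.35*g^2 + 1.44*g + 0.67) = 3.04*g^2 + 1.33*g - 0.36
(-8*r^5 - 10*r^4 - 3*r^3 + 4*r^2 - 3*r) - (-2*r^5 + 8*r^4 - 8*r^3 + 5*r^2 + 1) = -6*r^5 - 18*r^4 + 5*r^3 - r^2 - 3*r - 1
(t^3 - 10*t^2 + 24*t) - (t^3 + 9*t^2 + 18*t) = -19*t^2 + 6*t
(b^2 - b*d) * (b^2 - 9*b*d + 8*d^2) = b^4 - 10*b^3*d + 17*b^2*d^2 - 8*b*d^3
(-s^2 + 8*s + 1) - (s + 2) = -s^2 + 7*s - 1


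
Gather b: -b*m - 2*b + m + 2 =b*(-m - 2) + m + 2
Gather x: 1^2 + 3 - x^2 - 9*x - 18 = -x^2 - 9*x - 14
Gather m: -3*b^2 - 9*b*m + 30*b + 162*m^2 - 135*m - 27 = -3*b^2 + 30*b + 162*m^2 + m*(-9*b - 135) - 27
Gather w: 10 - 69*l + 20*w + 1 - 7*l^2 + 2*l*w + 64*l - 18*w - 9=-7*l^2 - 5*l + w*(2*l + 2) + 2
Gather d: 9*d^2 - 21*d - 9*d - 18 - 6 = 9*d^2 - 30*d - 24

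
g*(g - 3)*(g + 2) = g^3 - g^2 - 6*g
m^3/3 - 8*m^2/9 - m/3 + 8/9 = (m/3 + 1/3)*(m - 8/3)*(m - 1)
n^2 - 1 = (n - 1)*(n + 1)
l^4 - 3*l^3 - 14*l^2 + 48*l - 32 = (l - 4)*(l - 2)*(l - 1)*(l + 4)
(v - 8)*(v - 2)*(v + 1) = v^3 - 9*v^2 + 6*v + 16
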